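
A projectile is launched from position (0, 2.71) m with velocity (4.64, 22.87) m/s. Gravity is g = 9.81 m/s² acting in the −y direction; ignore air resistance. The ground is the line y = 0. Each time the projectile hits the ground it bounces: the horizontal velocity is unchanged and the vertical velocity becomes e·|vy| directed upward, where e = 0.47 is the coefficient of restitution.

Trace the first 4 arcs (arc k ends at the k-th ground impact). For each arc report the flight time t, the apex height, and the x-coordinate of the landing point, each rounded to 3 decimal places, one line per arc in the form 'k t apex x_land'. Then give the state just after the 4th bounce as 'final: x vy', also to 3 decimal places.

Arc 1: start y=2.710, vy=22.870 → t=4.778, apex=29.368, x_land=22.171, impact vy=-24.004
  bounce: vy ← 0.47·24.004 = 11.282
Arc 2: start y=0.000, vy=11.282 → t=2.300, apex=6.487, x_land=32.843, impact vy=-11.282
  bounce: vy ← 0.47·11.282 = 5.303
Arc 3: start y=0.000, vy=5.303 → t=1.081, apex=1.433, x_land=37.860, impact vy=-5.303
  bounce: vy ← 0.47·5.303 = 2.492
Arc 4: start y=0.000, vy=2.492 → t=0.508, apex=0.317, x_land=40.217, impact vy=-2.492
  bounce: vy ← 0.47·2.492 = 1.171

1 4.778 29.368 22.171
2 2.300 6.487 32.843
3 1.081 1.433 37.860
4 0.508 0.317 40.217
final: 40.217 1.171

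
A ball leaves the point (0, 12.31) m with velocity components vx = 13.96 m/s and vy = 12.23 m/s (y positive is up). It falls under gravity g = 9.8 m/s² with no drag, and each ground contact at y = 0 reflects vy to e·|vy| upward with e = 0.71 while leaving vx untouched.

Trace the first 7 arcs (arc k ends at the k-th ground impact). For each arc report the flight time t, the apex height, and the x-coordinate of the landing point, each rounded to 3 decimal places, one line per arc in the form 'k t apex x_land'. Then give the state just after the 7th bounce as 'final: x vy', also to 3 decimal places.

Arc 1: start y=12.310, vy=12.230 → t=3.265, apex=19.941, x_land=45.584, impact vy=-19.770
  bounce: vy ← 0.71·19.770 = 14.037
Arc 2: start y=0.000, vy=14.037 → t=2.865, apex=10.052, x_land=85.574, impact vy=-14.037
  bounce: vy ← 0.71·14.037 = 9.966
Arc 3: start y=0.000, vy=9.966 → t=2.034, apex=5.067, x_land=113.967, impact vy=-9.966
  bounce: vy ← 0.71·9.966 = 7.076
Arc 4: start y=0.000, vy=7.076 → t=1.444, apex=2.554, x_land=134.126, impact vy=-7.076
  bounce: vy ← 0.71·7.076 = 5.024
Arc 5: start y=0.000, vy=5.024 → t=1.025, apex=1.288, x_land=148.438, impact vy=-5.024
  bounce: vy ← 0.71·5.024 = 3.567
Arc 6: start y=0.000, vy=3.567 → t=0.728, apex=0.649, x_land=158.601, impact vy=-3.567
  bounce: vy ← 0.71·3.567 = 2.533
Arc 7: start y=0.000, vy=2.533 → t=0.517, apex=0.327, x_land=165.816, impact vy=-2.533
  bounce: vy ← 0.71·2.533 = 1.798

1 3.265 19.941 45.584
2 2.865 10.052 85.574
3 2.034 5.067 113.967
4 1.444 2.554 134.126
5 1.025 1.288 148.438
6 0.728 0.649 158.601
7 0.517 0.327 165.816
final: 165.816 1.798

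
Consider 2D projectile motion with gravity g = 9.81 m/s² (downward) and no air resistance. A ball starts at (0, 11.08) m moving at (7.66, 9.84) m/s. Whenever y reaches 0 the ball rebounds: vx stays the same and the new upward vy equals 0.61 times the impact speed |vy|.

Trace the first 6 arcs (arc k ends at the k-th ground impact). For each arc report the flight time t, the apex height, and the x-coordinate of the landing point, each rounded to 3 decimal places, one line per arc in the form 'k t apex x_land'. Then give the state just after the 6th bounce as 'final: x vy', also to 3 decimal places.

1 2.810 16.015 21.525
2 2.204 5.959 38.411
3 1.345 2.217 48.711
4 0.820 0.825 54.995
5 0.500 0.307 58.828
6 0.305 0.114 61.166
final: 61.166 0.913

Arc 1: start y=11.080, vy=9.840 → t=2.810, apex=16.015, x_land=21.525, impact vy=-17.726
  bounce: vy ← 0.61·17.726 = 10.813
Arc 2: start y=0.000, vy=10.813 → t=2.204, apex=5.959, x_land=38.411, impact vy=-10.813
  bounce: vy ← 0.61·10.813 = 6.596
Arc 3: start y=0.000, vy=6.596 → t=1.345, apex=2.217, x_land=48.711, impact vy=-6.596
  bounce: vy ← 0.61·6.596 = 4.023
Arc 4: start y=0.000, vy=4.023 → t=0.820, apex=0.825, x_land=54.995, impact vy=-4.023
  bounce: vy ← 0.61·4.023 = 2.454
Arc 5: start y=0.000, vy=2.454 → t=0.500, apex=0.307, x_land=58.828, impact vy=-2.454
  bounce: vy ← 0.61·2.454 = 1.497
Arc 6: start y=0.000, vy=1.497 → t=0.305, apex=0.114, x_land=61.166, impact vy=-1.497
  bounce: vy ← 0.61·1.497 = 0.913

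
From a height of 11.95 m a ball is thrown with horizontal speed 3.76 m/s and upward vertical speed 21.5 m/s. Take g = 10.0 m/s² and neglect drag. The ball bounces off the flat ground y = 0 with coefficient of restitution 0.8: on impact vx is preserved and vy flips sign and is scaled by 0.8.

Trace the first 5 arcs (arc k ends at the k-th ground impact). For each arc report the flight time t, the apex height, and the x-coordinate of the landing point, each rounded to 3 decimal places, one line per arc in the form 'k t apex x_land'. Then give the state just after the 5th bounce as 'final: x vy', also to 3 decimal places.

1 4.798 35.062 18.041
2 4.237 22.440 33.972
3 3.390 14.362 46.717
4 2.712 9.191 56.913
5 2.169 5.883 65.069
final: 65.069 8.677

Arc 1: start y=11.950, vy=21.500 → t=4.798, apex=35.062, x_land=18.041, impact vy=-26.481
  bounce: vy ← 0.8·26.481 = 21.185
Arc 2: start y=0.000, vy=21.185 → t=4.237, apex=22.440, x_land=33.972, impact vy=-21.185
  bounce: vy ← 0.8·21.185 = 16.948
Arc 3: start y=0.000, vy=16.948 → t=3.390, apex=14.362, x_land=46.717, impact vy=-16.948
  bounce: vy ← 0.8·16.948 = 13.558
Arc 4: start y=0.000, vy=13.558 → t=2.712, apex=9.191, x_land=56.913, impact vy=-13.558
  bounce: vy ← 0.8·13.558 = 10.847
Arc 5: start y=0.000, vy=10.847 → t=2.169, apex=5.883, x_land=65.069, impact vy=-10.847
  bounce: vy ← 0.8·10.847 = 8.677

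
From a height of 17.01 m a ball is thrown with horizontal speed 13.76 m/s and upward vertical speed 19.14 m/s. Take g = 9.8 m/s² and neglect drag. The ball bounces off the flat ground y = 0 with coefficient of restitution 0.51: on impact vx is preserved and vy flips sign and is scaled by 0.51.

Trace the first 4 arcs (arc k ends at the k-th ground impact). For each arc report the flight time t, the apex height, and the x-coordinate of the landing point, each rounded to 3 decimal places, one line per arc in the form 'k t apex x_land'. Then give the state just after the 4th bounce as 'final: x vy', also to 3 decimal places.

1 4.652 35.701 64.016
2 2.753 9.286 101.900
3 1.404 2.415 121.221
4 0.716 0.628 131.075
final: 131.075 1.790

Arc 1: start y=17.010, vy=19.140 → t=4.652, apex=35.701, x_land=64.016, impact vy=-26.453
  bounce: vy ← 0.51·26.453 = 13.491
Arc 2: start y=0.000, vy=13.491 → t=2.753, apex=9.286, x_land=101.900, impact vy=-13.491
  bounce: vy ← 0.51·13.491 = 6.880
Arc 3: start y=0.000, vy=6.880 → t=1.404, apex=2.415, x_land=121.221, impact vy=-6.880
  bounce: vy ← 0.51·6.880 = 3.509
Arc 4: start y=0.000, vy=3.509 → t=0.716, apex=0.628, x_land=131.075, impact vy=-3.509
  bounce: vy ← 0.51·3.509 = 1.790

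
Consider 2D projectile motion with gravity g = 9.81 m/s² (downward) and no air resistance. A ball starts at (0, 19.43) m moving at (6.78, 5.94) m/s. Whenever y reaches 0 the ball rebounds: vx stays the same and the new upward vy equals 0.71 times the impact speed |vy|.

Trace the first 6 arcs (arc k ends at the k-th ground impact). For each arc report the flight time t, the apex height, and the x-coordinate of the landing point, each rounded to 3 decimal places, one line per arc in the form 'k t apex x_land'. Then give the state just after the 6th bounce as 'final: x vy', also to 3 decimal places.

1 2.686 21.228 18.210
2 2.954 10.701 38.239
3 2.097 5.394 52.460
4 1.489 2.719 62.556
5 1.057 1.371 69.725
6 0.751 0.691 74.814
final: 74.814 2.614

Arc 1: start y=19.430, vy=5.940 → t=2.686, apex=21.228, x_land=18.210, impact vy=-20.408
  bounce: vy ← 0.71·20.408 = 14.490
Arc 2: start y=0.000, vy=14.490 → t=2.954, apex=10.701, x_land=38.239, impact vy=-14.490
  bounce: vy ← 0.71·14.490 = 10.288
Arc 3: start y=0.000, vy=10.288 → t=2.097, apex=5.394, x_land=52.460, impact vy=-10.288
  bounce: vy ← 0.71·10.288 = 7.304
Arc 4: start y=0.000, vy=7.304 → t=1.489, apex=2.719, x_land=62.556, impact vy=-7.304
  bounce: vy ← 0.71·7.304 = 5.186
Arc 5: start y=0.000, vy=5.186 → t=1.057, apex=1.371, x_land=69.725, impact vy=-5.186
  bounce: vy ← 0.71·5.186 = 3.682
Arc 6: start y=0.000, vy=3.682 → t=0.751, apex=0.691, x_land=74.814, impact vy=-3.682
  bounce: vy ← 0.71·3.682 = 2.614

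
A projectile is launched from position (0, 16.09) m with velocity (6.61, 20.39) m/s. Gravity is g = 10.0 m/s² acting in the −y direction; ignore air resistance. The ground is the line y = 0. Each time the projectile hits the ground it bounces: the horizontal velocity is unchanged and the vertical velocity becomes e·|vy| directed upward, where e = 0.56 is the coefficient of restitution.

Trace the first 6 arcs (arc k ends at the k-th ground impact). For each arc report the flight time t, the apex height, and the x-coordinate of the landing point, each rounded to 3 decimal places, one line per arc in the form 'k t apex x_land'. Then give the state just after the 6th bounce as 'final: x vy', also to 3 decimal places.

1 4.755 36.878 31.429
2 3.042 11.565 51.535
3 1.703 3.627 62.794
4 0.954 1.137 69.099
5 0.534 0.357 72.630
6 0.299 0.112 74.607
final: 74.607 0.838

Arc 1: start y=16.090, vy=20.390 → t=4.755, apex=36.878, x_land=31.429, impact vy=-27.158
  bounce: vy ← 0.56·27.158 = 15.208
Arc 2: start y=0.000, vy=15.208 → t=3.042, apex=11.565, x_land=51.535, impact vy=-15.208
  bounce: vy ← 0.56·15.208 = 8.517
Arc 3: start y=0.000, vy=8.517 → t=1.703, apex=3.627, x_land=62.794, impact vy=-8.517
  bounce: vy ← 0.56·8.517 = 4.769
Arc 4: start y=0.000, vy=4.769 → t=0.954, apex=1.137, x_land=69.099, impact vy=-4.769
  bounce: vy ← 0.56·4.769 = 2.671
Arc 5: start y=0.000, vy=2.671 → t=0.534, apex=0.357, x_land=72.630, impact vy=-2.671
  bounce: vy ← 0.56·2.671 = 1.496
Arc 6: start y=0.000, vy=1.496 → t=0.299, apex=0.112, x_land=74.607, impact vy=-1.496
  bounce: vy ← 0.56·1.496 = 0.838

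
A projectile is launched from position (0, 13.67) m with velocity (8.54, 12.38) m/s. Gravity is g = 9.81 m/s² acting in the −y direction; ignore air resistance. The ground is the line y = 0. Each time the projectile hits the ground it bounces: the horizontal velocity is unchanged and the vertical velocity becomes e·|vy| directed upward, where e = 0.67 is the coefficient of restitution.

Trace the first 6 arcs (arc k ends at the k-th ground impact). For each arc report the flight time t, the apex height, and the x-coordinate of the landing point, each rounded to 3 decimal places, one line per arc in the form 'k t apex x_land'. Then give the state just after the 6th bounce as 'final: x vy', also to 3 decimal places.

1 3.355 21.482 28.649
2 2.804 9.643 52.598
3 1.879 4.329 68.643
4 1.259 1.943 79.394
5 0.843 0.872 86.596
6 0.565 0.392 91.422
final: 91.422 1.857

Arc 1: start y=13.670, vy=12.380 → t=3.355, apex=21.482, x_land=28.649, impact vy=-20.530
  bounce: vy ← 0.67·20.530 = 13.755
Arc 2: start y=0.000, vy=13.755 → t=2.804, apex=9.643, x_land=52.598, impact vy=-13.755
  bounce: vy ← 0.67·13.755 = 9.216
Arc 3: start y=0.000, vy=9.216 → t=1.879, apex=4.329, x_land=68.643, impact vy=-9.216
  bounce: vy ← 0.67·9.216 = 6.175
Arc 4: start y=0.000, vy=6.175 → t=1.259, apex=1.943, x_land=79.394, impact vy=-6.175
  bounce: vy ← 0.67·6.175 = 4.137
Arc 5: start y=0.000, vy=4.137 → t=0.843, apex=0.872, x_land=86.596, impact vy=-4.137
  bounce: vy ← 0.67·4.137 = 2.772
Arc 6: start y=0.000, vy=2.772 → t=0.565, apex=0.392, x_land=91.422, impact vy=-2.772
  bounce: vy ← 0.67·2.772 = 1.857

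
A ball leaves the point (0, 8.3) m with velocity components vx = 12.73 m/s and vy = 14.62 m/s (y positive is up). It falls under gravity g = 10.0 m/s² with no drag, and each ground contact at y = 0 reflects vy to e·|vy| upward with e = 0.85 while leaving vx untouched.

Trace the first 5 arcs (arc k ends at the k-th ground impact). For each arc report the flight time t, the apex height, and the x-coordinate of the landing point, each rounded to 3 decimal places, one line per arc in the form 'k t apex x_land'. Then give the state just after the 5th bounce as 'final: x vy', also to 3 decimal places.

Arc 1: start y=8.300, vy=14.620 → t=3.411, apex=18.987, x_land=43.418, impact vy=-19.487
  bounce: vy ← 0.85·19.487 = 16.564
Arc 2: start y=0.000, vy=16.564 → t=3.313, apex=13.718, x_land=85.590, impact vy=-16.564
  bounce: vy ← 0.85·16.564 = 14.079
Arc 3: start y=0.000, vy=14.079 → t=2.816, apex=9.911, x_land=121.436, impact vy=-14.079
  bounce: vy ← 0.85·14.079 = 11.967
Arc 4: start y=0.000, vy=11.967 → t=2.393, apex=7.161, x_land=151.905, impact vy=-11.967
  bounce: vy ← 0.85·11.967 = 10.172
Arc 5: start y=0.000, vy=10.172 → t=2.034, apex=5.174, x_land=177.804, impact vy=-10.172
  bounce: vy ← 0.85·10.172 = 8.646

1 3.411 18.987 43.418
2 3.313 13.718 85.590
3 2.816 9.911 121.436
4 2.393 7.161 151.905
5 2.034 5.174 177.804
final: 177.804 8.646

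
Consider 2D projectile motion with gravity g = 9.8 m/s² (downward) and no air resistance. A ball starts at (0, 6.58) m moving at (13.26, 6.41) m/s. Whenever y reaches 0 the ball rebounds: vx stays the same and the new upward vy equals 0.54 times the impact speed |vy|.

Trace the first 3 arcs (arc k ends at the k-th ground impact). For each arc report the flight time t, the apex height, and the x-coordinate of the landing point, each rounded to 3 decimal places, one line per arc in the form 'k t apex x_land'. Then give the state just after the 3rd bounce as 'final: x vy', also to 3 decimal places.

1 1.985 8.676 26.318
2 1.437 2.530 45.374
3 0.776 0.738 55.664
final: 55.664 2.053

Arc 1: start y=6.580, vy=6.410 → t=1.985, apex=8.676, x_land=26.318, impact vy=-13.041
  bounce: vy ← 0.54·13.041 = 7.042
Arc 2: start y=0.000, vy=7.042 → t=1.437, apex=2.530, x_land=45.374, impact vy=-7.042
  bounce: vy ← 0.54·7.042 = 3.803
Arc 3: start y=0.000, vy=3.803 → t=0.776, apex=0.738, x_land=55.664, impact vy=-3.803
  bounce: vy ← 0.54·3.803 = 2.053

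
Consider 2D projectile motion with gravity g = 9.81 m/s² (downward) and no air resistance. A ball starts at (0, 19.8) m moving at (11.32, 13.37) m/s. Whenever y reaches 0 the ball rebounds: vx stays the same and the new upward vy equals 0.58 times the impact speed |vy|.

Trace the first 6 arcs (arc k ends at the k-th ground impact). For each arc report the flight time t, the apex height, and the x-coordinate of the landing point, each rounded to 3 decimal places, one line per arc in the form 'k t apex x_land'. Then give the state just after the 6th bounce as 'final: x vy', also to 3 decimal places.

1 3.791 28.911 42.911
2 2.816 9.726 74.790
3 1.633 3.272 93.281
4 0.947 1.101 104.005
5 0.549 0.370 110.225
6 0.319 0.125 113.833
final: 113.833 0.907

Arc 1: start y=19.800, vy=13.370 → t=3.791, apex=28.911, x_land=42.911, impact vy=-23.817
  bounce: vy ← 0.58·23.817 = 13.814
Arc 2: start y=0.000, vy=13.814 → t=2.816, apex=9.726, x_land=74.790, impact vy=-13.814
  bounce: vy ← 0.58·13.814 = 8.012
Arc 3: start y=0.000, vy=8.012 → t=1.633, apex=3.272, x_land=93.281, impact vy=-8.012
  bounce: vy ← 0.58·8.012 = 4.647
Arc 4: start y=0.000, vy=4.647 → t=0.947, apex=1.101, x_land=104.005, impact vy=-4.647
  bounce: vy ← 0.58·4.647 = 2.695
Arc 5: start y=0.000, vy=2.695 → t=0.549, apex=0.370, x_land=110.225, impact vy=-2.695
  bounce: vy ← 0.58·2.695 = 1.563
Arc 6: start y=0.000, vy=1.563 → t=0.319, apex=0.125, x_land=113.833, impact vy=-1.563
  bounce: vy ← 0.58·1.563 = 0.907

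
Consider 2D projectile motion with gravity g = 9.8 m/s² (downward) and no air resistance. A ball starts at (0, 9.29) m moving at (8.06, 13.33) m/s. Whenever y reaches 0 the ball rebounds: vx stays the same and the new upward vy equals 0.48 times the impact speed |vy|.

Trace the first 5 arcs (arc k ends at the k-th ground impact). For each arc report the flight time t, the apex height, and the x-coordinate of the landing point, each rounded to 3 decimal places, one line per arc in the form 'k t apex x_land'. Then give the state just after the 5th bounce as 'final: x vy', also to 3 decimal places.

1 3.296 18.356 26.563
2 1.858 4.229 41.539
3 0.892 0.974 48.728
4 0.428 0.225 52.178
5 0.205 0.052 53.834
final: 53.834 0.483

Arc 1: start y=9.290, vy=13.330 → t=3.296, apex=18.356, x_land=26.563, impact vy=-18.968
  bounce: vy ← 0.48·18.968 = 9.104
Arc 2: start y=0.000, vy=9.104 → t=1.858, apex=4.229, x_land=41.539, impact vy=-9.104
  bounce: vy ← 0.48·9.104 = 4.370
Arc 3: start y=0.000, vy=4.370 → t=0.892, apex=0.974, x_land=48.728, impact vy=-4.370
  bounce: vy ← 0.48·4.370 = 2.098
Arc 4: start y=0.000, vy=2.098 → t=0.428, apex=0.225, x_land=52.178, impact vy=-2.098
  bounce: vy ← 0.48·2.098 = 1.007
Arc 5: start y=0.000, vy=1.007 → t=0.205, apex=0.052, x_land=53.834, impact vy=-1.007
  bounce: vy ← 0.48·1.007 = 0.483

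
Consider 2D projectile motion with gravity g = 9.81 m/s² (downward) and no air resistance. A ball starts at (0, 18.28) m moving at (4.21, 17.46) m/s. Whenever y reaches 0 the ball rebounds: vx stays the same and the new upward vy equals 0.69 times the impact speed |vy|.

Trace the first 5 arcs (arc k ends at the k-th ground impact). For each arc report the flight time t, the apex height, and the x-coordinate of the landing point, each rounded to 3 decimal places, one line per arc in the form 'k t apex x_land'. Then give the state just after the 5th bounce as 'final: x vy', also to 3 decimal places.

Arc 1: start y=18.280, vy=17.460 → t=4.406, apex=33.818, x_land=18.547, impact vy=-25.759
  bounce: vy ← 0.69·25.759 = 17.773
Arc 2: start y=0.000, vy=17.773 → t=3.624, apex=16.101, x_land=33.803, impact vy=-17.773
  bounce: vy ← 0.69·17.773 = 12.264
Arc 3: start y=0.000, vy=12.264 → t=2.500, apex=7.666, x_land=44.329, impact vy=-12.264
  bounce: vy ← 0.69·12.264 = 8.462
Arc 4: start y=0.000, vy=8.462 → t=1.725, apex=3.650, x_land=51.591, impact vy=-8.462
  bounce: vy ← 0.69·8.462 = 5.839
Arc 5: start y=0.000, vy=5.839 → t=1.190, apex=1.738, x_land=56.603, impact vy=-5.839
  bounce: vy ← 0.69·5.839 = 4.029

1 4.406 33.818 18.547
2 3.624 16.101 33.803
3 2.500 7.666 44.329
4 1.725 3.650 51.591
5 1.190 1.738 56.603
final: 56.603 4.029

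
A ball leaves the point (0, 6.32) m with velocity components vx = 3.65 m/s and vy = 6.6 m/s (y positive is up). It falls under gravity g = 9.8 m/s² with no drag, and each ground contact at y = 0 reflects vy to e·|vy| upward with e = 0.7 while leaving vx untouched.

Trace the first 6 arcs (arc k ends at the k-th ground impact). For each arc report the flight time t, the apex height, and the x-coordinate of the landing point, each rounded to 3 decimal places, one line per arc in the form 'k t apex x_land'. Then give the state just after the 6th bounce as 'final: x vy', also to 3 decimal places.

1 1.994 8.542 7.277
2 1.849 4.186 14.025
3 1.294 2.051 18.747
4 0.906 1.005 22.054
5 0.634 0.492 24.368
6 0.444 0.241 25.988
final: 25.988 1.522

Arc 1: start y=6.320, vy=6.600 → t=1.994, apex=8.542, x_land=7.277, impact vy=-12.940
  bounce: vy ← 0.7·12.940 = 9.058
Arc 2: start y=0.000, vy=9.058 → t=1.849, apex=4.186, x_land=14.025, impact vy=-9.058
  bounce: vy ← 0.7·9.058 = 6.340
Arc 3: start y=0.000, vy=6.340 → t=1.294, apex=2.051, x_land=18.747, impact vy=-6.340
  bounce: vy ← 0.7·6.340 = 4.438
Arc 4: start y=0.000, vy=4.438 → t=0.906, apex=1.005, x_land=22.054, impact vy=-4.438
  bounce: vy ← 0.7·4.438 = 3.107
Arc 5: start y=0.000, vy=3.107 → t=0.634, apex=0.492, x_land=24.368, impact vy=-3.107
  bounce: vy ← 0.7·3.107 = 2.175
Arc 6: start y=0.000, vy=2.175 → t=0.444, apex=0.241, x_land=25.988, impact vy=-2.175
  bounce: vy ← 0.7·2.175 = 1.522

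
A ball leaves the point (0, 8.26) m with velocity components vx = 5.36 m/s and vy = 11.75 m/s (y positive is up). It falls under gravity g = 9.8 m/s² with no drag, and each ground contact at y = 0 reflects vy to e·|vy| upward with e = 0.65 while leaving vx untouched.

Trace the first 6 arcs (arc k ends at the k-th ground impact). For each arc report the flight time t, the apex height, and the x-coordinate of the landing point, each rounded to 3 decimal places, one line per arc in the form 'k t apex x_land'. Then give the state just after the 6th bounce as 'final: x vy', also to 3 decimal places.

Arc 1: start y=8.260, vy=11.750 → t=2.966, apex=15.304, x_land=15.899, impact vy=-17.319
  bounce: vy ← 0.65·17.319 = 11.258
Arc 2: start y=0.000, vy=11.258 → t=2.297, apex=6.466, x_land=28.214, impact vy=-11.258
  bounce: vy ← 0.65·11.258 = 7.317
Arc 3: start y=0.000, vy=7.317 → t=1.493, apex=2.732, x_land=36.218, impact vy=-7.317
  bounce: vy ← 0.65·7.317 = 4.756
Arc 4: start y=0.000, vy=4.756 → t=0.971, apex=1.154, x_land=41.421, impact vy=-4.756
  bounce: vy ← 0.65·4.756 = 3.092
Arc 5: start y=0.000, vy=3.092 → t=0.631, apex=0.488, x_land=44.803, impact vy=-3.092
  bounce: vy ← 0.65·3.092 = 2.010
Arc 6: start y=0.000, vy=2.010 → t=0.410, apex=0.206, x_land=47.001, impact vy=-2.010
  bounce: vy ← 0.65·2.010 = 1.306

1 2.966 15.304 15.899
2 2.297 6.466 28.214
3 1.493 2.732 36.218
4 0.971 1.154 41.421
5 0.631 0.488 44.803
6 0.410 0.206 47.001
final: 47.001 1.306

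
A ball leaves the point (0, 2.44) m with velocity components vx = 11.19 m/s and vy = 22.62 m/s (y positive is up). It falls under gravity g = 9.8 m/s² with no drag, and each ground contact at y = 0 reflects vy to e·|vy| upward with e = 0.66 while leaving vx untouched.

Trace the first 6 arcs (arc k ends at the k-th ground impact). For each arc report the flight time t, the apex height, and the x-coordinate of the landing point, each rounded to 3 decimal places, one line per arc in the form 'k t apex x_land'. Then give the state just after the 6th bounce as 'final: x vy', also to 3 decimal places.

1 4.722 28.545 52.837
2 3.186 12.434 88.488
3 2.103 5.416 112.018
4 1.388 2.359 127.547
5 0.916 1.028 137.797
6 0.605 0.448 144.562
final: 144.562 1.955

Arc 1: start y=2.440, vy=22.620 → t=4.722, apex=28.545, x_land=52.837, impact vy=-23.654
  bounce: vy ← 0.66·23.654 = 15.611
Arc 2: start y=0.000, vy=15.611 → t=3.186, apex=12.434, x_land=88.488, impact vy=-15.611
  bounce: vy ← 0.66·15.611 = 10.303
Arc 3: start y=0.000, vy=10.303 → t=2.103, apex=5.416, x_land=112.018, impact vy=-10.303
  bounce: vy ← 0.66·10.303 = 6.800
Arc 4: start y=0.000, vy=6.800 → t=1.388, apex=2.359, x_land=127.547, impact vy=-6.800
  bounce: vy ← 0.66·6.800 = 4.488
Arc 5: start y=0.000, vy=4.488 → t=0.916, apex=1.028, x_land=137.797, impact vy=-4.488
  bounce: vy ← 0.66·4.488 = 2.962
Arc 6: start y=0.000, vy=2.962 → t=0.605, apex=0.448, x_land=144.562, impact vy=-2.962
  bounce: vy ← 0.66·2.962 = 1.955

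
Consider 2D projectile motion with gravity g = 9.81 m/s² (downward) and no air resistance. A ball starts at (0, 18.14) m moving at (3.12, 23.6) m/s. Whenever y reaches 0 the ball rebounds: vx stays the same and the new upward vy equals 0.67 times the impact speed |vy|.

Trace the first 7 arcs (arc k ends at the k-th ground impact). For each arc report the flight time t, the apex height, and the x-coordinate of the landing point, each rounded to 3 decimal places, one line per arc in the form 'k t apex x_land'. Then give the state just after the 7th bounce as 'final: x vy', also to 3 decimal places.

Arc 1: start y=18.140, vy=23.600 → t=5.486, apex=46.527, x_land=17.115, impact vy=-30.214
  bounce: vy ← 0.67·30.214 = 20.243
Arc 2: start y=0.000, vy=20.243 → t=4.127, apex=20.886, x_land=29.991, impact vy=-20.243
  bounce: vy ← 0.67·20.243 = 13.563
Arc 3: start y=0.000, vy=13.563 → t=2.765, apex=9.376, x_land=38.619, impact vy=-13.563
  bounce: vy ← 0.67·13.563 = 9.087
Arc 4: start y=0.000, vy=9.087 → t=1.853, apex=4.209, x_land=44.399, impact vy=-9.087
  bounce: vy ← 0.67·9.087 = 6.088
Arc 5: start y=0.000, vy=6.088 → t=1.241, apex=1.889, x_land=48.272, impact vy=-6.088
  bounce: vy ← 0.67·6.088 = 4.079
Arc 6: start y=0.000, vy=4.079 → t=0.832, apex=0.848, x_land=50.866, impact vy=-4.079
  bounce: vy ← 0.67·4.079 = 2.733
Arc 7: start y=0.000, vy=2.733 → t=0.557, apex=0.381, x_land=52.605, impact vy=-2.733
  bounce: vy ← 0.67·2.733 = 1.831

1 5.486 46.527 17.115
2 4.127 20.886 29.991
3 2.765 9.376 38.619
4 1.853 4.209 44.399
5 1.241 1.889 48.272
6 0.832 0.848 50.866
7 0.557 0.381 52.605
final: 52.605 1.831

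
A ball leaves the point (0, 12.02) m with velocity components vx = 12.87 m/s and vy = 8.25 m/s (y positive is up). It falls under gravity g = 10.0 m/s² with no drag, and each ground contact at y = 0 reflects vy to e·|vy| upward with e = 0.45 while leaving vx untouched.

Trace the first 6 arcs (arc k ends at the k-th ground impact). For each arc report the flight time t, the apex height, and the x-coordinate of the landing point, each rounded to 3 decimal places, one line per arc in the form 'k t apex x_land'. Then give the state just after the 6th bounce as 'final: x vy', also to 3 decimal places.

1 2.581 15.423 33.221
2 1.581 3.123 53.565
3 0.711 0.632 62.719
4 0.320 0.128 66.839
5 0.144 0.026 68.693
6 0.065 0.005 69.527
final: 69.527 0.146

Arc 1: start y=12.020, vy=8.250 → t=2.581, apex=15.423, x_land=33.221, impact vy=-17.563
  bounce: vy ← 0.45·17.563 = 7.903
Arc 2: start y=0.000, vy=7.903 → t=1.581, apex=3.123, x_land=53.565, impact vy=-7.903
  bounce: vy ← 0.45·7.903 = 3.557
Arc 3: start y=0.000, vy=3.557 → t=0.711, apex=0.632, x_land=62.719, impact vy=-3.557
  bounce: vy ← 0.45·3.557 = 1.600
Arc 4: start y=0.000, vy=1.600 → t=0.320, apex=0.128, x_land=66.839, impact vy=-1.600
  bounce: vy ← 0.45·1.600 = 0.720
Arc 5: start y=0.000, vy=0.720 → t=0.144, apex=0.026, x_land=68.693, impact vy=-0.720
  bounce: vy ← 0.45·0.720 = 0.324
Arc 6: start y=0.000, vy=0.324 → t=0.065, apex=0.005, x_land=69.527, impact vy=-0.324
  bounce: vy ← 0.45·0.324 = 0.146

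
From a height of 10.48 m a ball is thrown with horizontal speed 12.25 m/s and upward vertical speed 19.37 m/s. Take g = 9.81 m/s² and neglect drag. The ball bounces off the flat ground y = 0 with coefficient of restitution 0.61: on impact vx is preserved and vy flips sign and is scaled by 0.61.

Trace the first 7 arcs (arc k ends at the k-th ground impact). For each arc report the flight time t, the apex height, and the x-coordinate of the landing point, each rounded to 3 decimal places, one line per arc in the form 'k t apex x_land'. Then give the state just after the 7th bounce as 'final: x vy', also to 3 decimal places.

1 4.431 29.603 54.282
2 2.997 11.015 90.997
3 1.828 4.099 113.394
4 1.115 1.525 127.055
5 0.680 0.568 135.389
6 0.415 0.211 140.473
7 0.253 0.079 143.574
final: 143.574 0.757

Arc 1: start y=10.480, vy=19.370 → t=4.431, apex=29.603, x_land=54.282, impact vy=-24.100
  bounce: vy ← 0.61·24.100 = 14.701
Arc 2: start y=0.000, vy=14.701 → t=2.997, apex=11.015, x_land=90.997, impact vy=-14.701
  bounce: vy ← 0.61·14.701 = 8.968
Arc 3: start y=0.000, vy=8.968 → t=1.828, apex=4.099, x_land=113.394, impact vy=-8.968
  bounce: vy ← 0.61·8.968 = 5.470
Arc 4: start y=0.000, vy=5.470 → t=1.115, apex=1.525, x_land=127.055, impact vy=-5.470
  bounce: vy ← 0.61·5.470 = 3.337
Arc 5: start y=0.000, vy=3.337 → t=0.680, apex=0.568, x_land=135.389, impact vy=-3.337
  bounce: vy ← 0.61·3.337 = 2.035
Arc 6: start y=0.000, vy=2.035 → t=0.415, apex=0.211, x_land=140.473, impact vy=-2.035
  bounce: vy ← 0.61·2.035 = 1.242
Arc 7: start y=0.000, vy=1.242 → t=0.253, apex=0.079, x_land=143.574, impact vy=-1.242
  bounce: vy ← 0.61·1.242 = 0.757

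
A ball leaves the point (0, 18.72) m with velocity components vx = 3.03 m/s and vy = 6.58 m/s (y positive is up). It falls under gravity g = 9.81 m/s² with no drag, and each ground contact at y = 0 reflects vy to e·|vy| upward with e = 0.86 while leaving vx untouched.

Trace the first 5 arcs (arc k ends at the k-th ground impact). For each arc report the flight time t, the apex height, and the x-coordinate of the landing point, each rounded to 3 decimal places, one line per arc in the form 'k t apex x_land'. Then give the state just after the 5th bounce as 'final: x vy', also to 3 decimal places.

1 2.736 20.927 8.291
2 3.553 15.477 19.056
3 3.055 11.447 28.313
4 2.628 8.466 36.275
5 2.260 6.262 43.122
final: 43.122 9.532

Arc 1: start y=18.720, vy=6.580 → t=2.736, apex=20.927, x_land=8.291, impact vy=-20.263
  bounce: vy ← 0.86·20.263 = 17.426
Arc 2: start y=0.000, vy=17.426 → t=3.553, apex=15.477, x_land=19.056, impact vy=-17.426
  bounce: vy ← 0.86·17.426 = 14.986
Arc 3: start y=0.000, vy=14.986 → t=3.055, apex=11.447, x_land=28.313, impact vy=-14.986
  bounce: vy ← 0.86·14.986 = 12.888
Arc 4: start y=0.000, vy=12.888 → t=2.628, apex=8.466, x_land=36.275, impact vy=-12.888
  bounce: vy ← 0.86·12.888 = 11.084
Arc 5: start y=0.000, vy=11.084 → t=2.260, apex=6.262, x_land=43.122, impact vy=-11.084
  bounce: vy ← 0.86·11.084 = 9.532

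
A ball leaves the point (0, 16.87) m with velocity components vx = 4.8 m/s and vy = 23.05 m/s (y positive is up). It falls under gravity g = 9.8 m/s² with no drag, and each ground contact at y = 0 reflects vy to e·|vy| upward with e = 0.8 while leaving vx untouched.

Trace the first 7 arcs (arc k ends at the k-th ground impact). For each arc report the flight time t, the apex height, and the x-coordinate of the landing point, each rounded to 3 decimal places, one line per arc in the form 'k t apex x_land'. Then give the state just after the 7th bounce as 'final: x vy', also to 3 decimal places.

1 5.348 43.977 25.670
2 4.793 28.145 48.678
3 3.835 18.013 67.084
4 3.068 11.528 81.809
5 2.454 7.378 93.589
6 1.963 4.722 103.013
7 1.571 3.022 110.552
final: 110.552 6.157

Arc 1: start y=16.870, vy=23.050 → t=5.348, apex=43.977, x_land=25.670, impact vy=-29.359
  bounce: vy ← 0.8·29.359 = 23.487
Arc 2: start y=0.000, vy=23.487 → t=4.793, apex=28.145, x_land=48.678, impact vy=-23.487
  bounce: vy ← 0.8·23.487 = 18.790
Arc 3: start y=0.000, vy=18.790 → t=3.835, apex=18.013, x_land=67.084, impact vy=-18.790
  bounce: vy ← 0.8·18.790 = 15.032
Arc 4: start y=0.000, vy=15.032 → t=3.068, apex=11.528, x_land=81.809, impact vy=-15.032
  bounce: vy ← 0.8·15.032 = 12.025
Arc 5: start y=0.000, vy=12.025 → t=2.454, apex=7.378, x_land=93.589, impact vy=-12.025
  bounce: vy ← 0.8·12.025 = 9.620
Arc 6: start y=0.000, vy=9.620 → t=1.963, apex=4.722, x_land=103.013, impact vy=-9.620
  bounce: vy ← 0.8·9.620 = 7.696
Arc 7: start y=0.000, vy=7.696 → t=1.571, apex=3.022, x_land=110.552, impact vy=-7.696
  bounce: vy ← 0.8·7.696 = 6.157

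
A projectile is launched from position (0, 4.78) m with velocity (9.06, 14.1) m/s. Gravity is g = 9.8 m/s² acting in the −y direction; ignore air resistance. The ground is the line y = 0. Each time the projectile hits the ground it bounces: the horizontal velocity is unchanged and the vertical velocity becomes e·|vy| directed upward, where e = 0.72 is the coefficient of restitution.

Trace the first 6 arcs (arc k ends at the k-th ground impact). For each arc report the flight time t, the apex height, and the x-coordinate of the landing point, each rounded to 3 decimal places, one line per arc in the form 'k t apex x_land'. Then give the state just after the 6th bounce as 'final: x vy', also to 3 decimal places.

1 3.184 14.923 28.846
2 2.513 7.736 51.615
3 1.809 4.010 68.008
4 1.303 2.079 79.810
5 0.938 1.078 88.309
6 0.675 0.559 94.427
final: 94.427 2.383

Arc 1: start y=4.780, vy=14.100 → t=3.184, apex=14.923, x_land=28.846, impact vy=-17.103
  bounce: vy ← 0.72·17.103 = 12.314
Arc 2: start y=0.000, vy=12.314 → t=2.513, apex=7.736, x_land=51.615, impact vy=-12.314
  bounce: vy ← 0.72·12.314 = 8.866
Arc 3: start y=0.000, vy=8.866 → t=1.809, apex=4.010, x_land=68.008, impact vy=-8.866
  bounce: vy ← 0.72·8.866 = 6.384
Arc 4: start y=0.000, vy=6.384 → t=1.303, apex=2.079, x_land=79.810, impact vy=-6.384
  bounce: vy ← 0.72·6.384 = 4.596
Arc 5: start y=0.000, vy=4.596 → t=0.938, apex=1.078, x_land=88.309, impact vy=-4.596
  bounce: vy ← 0.72·4.596 = 3.309
Arc 6: start y=0.000, vy=3.309 → t=0.675, apex=0.559, x_land=94.427, impact vy=-3.309
  bounce: vy ← 0.72·3.309 = 2.383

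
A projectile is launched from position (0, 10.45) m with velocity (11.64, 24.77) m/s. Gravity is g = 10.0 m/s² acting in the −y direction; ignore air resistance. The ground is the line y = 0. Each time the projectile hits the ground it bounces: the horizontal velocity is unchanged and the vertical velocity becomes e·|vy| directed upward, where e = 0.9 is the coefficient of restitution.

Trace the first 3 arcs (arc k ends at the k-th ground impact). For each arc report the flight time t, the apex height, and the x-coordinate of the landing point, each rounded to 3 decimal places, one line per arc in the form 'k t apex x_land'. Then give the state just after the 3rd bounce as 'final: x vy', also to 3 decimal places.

Arc 1: start y=10.450, vy=24.770 → t=5.345, apex=41.128, x_land=62.216, impact vy=-28.680
  bounce: vy ← 0.9·28.680 = 25.812
Arc 2: start y=0.000, vy=25.812 → t=5.162, apex=33.313, x_land=122.307, impact vy=-25.812
  bounce: vy ← 0.9·25.812 = 23.231
Arc 3: start y=0.000, vy=23.231 → t=4.646, apex=26.984, x_land=176.388, impact vy=-23.231
  bounce: vy ← 0.9·23.231 = 20.908

1 5.345 41.128 62.216
2 5.162 33.313 122.307
3 4.646 26.984 176.388
final: 176.388 20.908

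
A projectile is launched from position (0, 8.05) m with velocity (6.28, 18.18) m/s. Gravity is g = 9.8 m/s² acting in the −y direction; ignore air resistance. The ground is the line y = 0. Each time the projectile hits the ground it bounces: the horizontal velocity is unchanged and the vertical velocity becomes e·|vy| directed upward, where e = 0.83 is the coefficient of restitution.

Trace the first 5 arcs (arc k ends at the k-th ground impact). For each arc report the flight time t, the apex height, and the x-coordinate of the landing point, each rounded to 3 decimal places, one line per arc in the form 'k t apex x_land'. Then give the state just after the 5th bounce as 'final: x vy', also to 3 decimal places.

Arc 1: start y=8.050, vy=18.180 → t=4.110, apex=24.913, x_land=25.810, impact vy=-22.097
  bounce: vy ← 0.83·22.097 = 18.341
Arc 2: start y=0.000, vy=18.341 → t=3.743, apex=17.162, x_land=49.317, impact vy=-18.341
  bounce: vy ← 0.83·18.341 = 15.223
Arc 3: start y=0.000, vy=15.223 → t=3.107, apex=11.823, x_land=68.827, impact vy=-15.223
  bounce: vy ← 0.83·15.223 = 12.635
Arc 4: start y=0.000, vy=12.635 → t=2.579, apex=8.145, x_land=85.020, impact vy=-12.635
  bounce: vy ← 0.83·12.635 = 10.487
Arc 5: start y=0.000, vy=10.487 → t=2.140, apex=5.611, x_land=98.461, impact vy=-10.487
  bounce: vy ← 0.83·10.487 = 8.704

1 4.110 24.913 25.810
2 3.743 17.162 49.317
3 3.107 11.823 68.827
4 2.579 8.145 85.020
5 2.140 5.611 98.461
final: 98.461 8.704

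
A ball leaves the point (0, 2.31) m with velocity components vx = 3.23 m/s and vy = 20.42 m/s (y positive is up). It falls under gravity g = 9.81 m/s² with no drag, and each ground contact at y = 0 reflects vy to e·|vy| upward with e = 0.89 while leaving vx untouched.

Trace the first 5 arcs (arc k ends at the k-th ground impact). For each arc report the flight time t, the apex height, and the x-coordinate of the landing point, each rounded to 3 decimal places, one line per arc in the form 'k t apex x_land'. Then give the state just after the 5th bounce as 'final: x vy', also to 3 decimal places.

1 4.273 23.563 13.803
2 3.901 18.664 26.404
3 3.472 14.784 37.619
4 3.090 11.710 47.601
5 2.750 9.276 56.484
final: 56.484 12.006

Arc 1: start y=2.310, vy=20.420 → t=4.273, apex=23.563, x_land=13.803, impact vy=-21.501
  bounce: vy ← 0.89·21.501 = 19.136
Arc 2: start y=0.000, vy=19.136 → t=3.901, apex=18.664, x_land=26.404, impact vy=-19.136
  bounce: vy ← 0.89·19.136 = 17.031
Arc 3: start y=0.000, vy=17.031 → t=3.472, apex=14.784, x_land=37.619, impact vy=-17.031
  bounce: vy ← 0.89·17.031 = 15.158
Arc 4: start y=0.000, vy=15.158 → t=3.090, apex=11.710, x_land=47.601, impact vy=-15.158
  bounce: vy ← 0.89·15.158 = 13.490
Arc 5: start y=0.000, vy=13.490 → t=2.750, apex=9.276, x_land=56.484, impact vy=-13.490
  bounce: vy ← 0.89·13.490 = 12.006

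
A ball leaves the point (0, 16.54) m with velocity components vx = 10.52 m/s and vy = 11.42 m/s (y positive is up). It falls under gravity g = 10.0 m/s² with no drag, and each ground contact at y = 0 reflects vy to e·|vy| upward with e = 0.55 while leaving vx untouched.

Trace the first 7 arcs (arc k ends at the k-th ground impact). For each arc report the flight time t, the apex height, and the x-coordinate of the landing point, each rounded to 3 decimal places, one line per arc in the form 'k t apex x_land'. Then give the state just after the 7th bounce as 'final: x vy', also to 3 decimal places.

1 3.290 23.061 34.607
2 2.362 6.976 59.459
3 1.299 2.110 73.127
4 0.715 0.638 80.645
5 0.393 0.193 84.780
6 0.216 0.058 87.054
7 0.119 0.018 88.304
final: 88.304 0.327

Arc 1: start y=16.540, vy=11.420 → t=3.290, apex=23.061, x_land=34.607, impact vy=-21.476
  bounce: vy ← 0.55·21.476 = 11.812
Arc 2: start y=0.000, vy=11.812 → t=2.362, apex=6.976, x_land=59.459, impact vy=-11.812
  bounce: vy ← 0.55·11.812 = 6.496
Arc 3: start y=0.000, vy=6.496 → t=1.299, apex=2.110, x_land=73.127, impact vy=-6.496
  bounce: vy ← 0.55·6.496 = 3.573
Arc 4: start y=0.000, vy=3.573 → t=0.715, apex=0.638, x_land=80.645, impact vy=-3.573
  bounce: vy ← 0.55·3.573 = 1.965
Arc 5: start y=0.000, vy=1.965 → t=0.393, apex=0.193, x_land=84.780, impact vy=-1.965
  bounce: vy ← 0.55·1.965 = 1.081
Arc 6: start y=0.000, vy=1.081 → t=0.216, apex=0.058, x_land=87.054, impact vy=-1.081
  bounce: vy ← 0.55·1.081 = 0.594
Arc 7: start y=0.000, vy=0.594 → t=0.119, apex=0.018, x_land=88.304, impact vy=-0.594
  bounce: vy ← 0.55·0.594 = 0.327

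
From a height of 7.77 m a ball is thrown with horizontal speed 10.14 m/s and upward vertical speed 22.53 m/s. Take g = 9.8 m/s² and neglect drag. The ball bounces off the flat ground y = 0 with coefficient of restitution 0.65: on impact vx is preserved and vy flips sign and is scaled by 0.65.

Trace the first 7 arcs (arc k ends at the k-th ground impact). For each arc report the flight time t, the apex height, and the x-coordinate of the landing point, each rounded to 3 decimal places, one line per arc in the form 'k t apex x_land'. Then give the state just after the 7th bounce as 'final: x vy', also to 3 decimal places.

Arc 1: start y=7.770, vy=22.530 → t=4.920, apex=33.668, x_land=49.891, impact vy=-25.688
  bounce: vy ← 0.65·25.688 = 16.697
Arc 2: start y=0.000, vy=16.697 → t=3.408, apex=14.225, x_land=84.445, impact vy=-16.697
  bounce: vy ← 0.65·16.697 = 10.853
Arc 3: start y=0.000, vy=10.853 → t=2.215, apex=6.010, x_land=106.905, impact vy=-10.853
  bounce: vy ← 0.65·10.853 = 7.055
Arc 4: start y=0.000, vy=7.055 → t=1.440, apex=2.539, x_land=121.503, impact vy=-7.055
  bounce: vy ← 0.65·7.055 = 4.586
Arc 5: start y=0.000, vy=4.586 → t=0.936, apex=1.073, x_land=130.993, impact vy=-4.586
  bounce: vy ← 0.65·4.586 = 2.981
Arc 6: start y=0.000, vy=2.981 → t=0.608, apex=0.453, x_land=137.161, impact vy=-2.981
  bounce: vy ← 0.65·2.981 = 1.937
Arc 7: start y=0.000, vy=1.937 → t=0.395, apex=0.192, x_land=141.170, impact vy=-1.937
  bounce: vy ← 0.65·1.937 = 1.259

1 4.920 33.668 49.891
2 3.408 14.225 84.445
3 2.215 6.010 106.905
4 1.440 2.539 121.503
5 0.936 1.073 130.993
6 0.608 0.453 137.161
7 0.395 0.192 141.170
final: 141.170 1.259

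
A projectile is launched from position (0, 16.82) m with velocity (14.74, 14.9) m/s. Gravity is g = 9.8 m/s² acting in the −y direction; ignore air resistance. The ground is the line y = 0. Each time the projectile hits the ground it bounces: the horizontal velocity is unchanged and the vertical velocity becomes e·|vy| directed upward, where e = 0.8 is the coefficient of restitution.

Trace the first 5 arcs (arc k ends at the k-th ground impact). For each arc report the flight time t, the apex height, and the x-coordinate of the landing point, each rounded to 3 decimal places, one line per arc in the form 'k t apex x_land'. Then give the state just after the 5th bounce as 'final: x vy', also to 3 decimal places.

1 3.917 28.147 57.739
2 3.835 18.014 114.263
3 3.068 11.529 159.482
4 2.454 7.379 195.658
5 1.963 4.722 224.599
final: 224.599 7.697

Arc 1: start y=16.820, vy=14.900 → t=3.917, apex=28.147, x_land=57.739, impact vy=-23.488
  bounce: vy ← 0.8·23.488 = 18.790
Arc 2: start y=0.000, vy=18.790 → t=3.835, apex=18.014, x_land=114.263, impact vy=-18.790
  bounce: vy ← 0.8·18.790 = 15.032
Arc 3: start y=0.000, vy=15.032 → t=3.068, apex=11.529, x_land=159.482, impact vy=-15.032
  bounce: vy ← 0.8·15.032 = 12.026
Arc 4: start y=0.000, vy=12.026 → t=2.454, apex=7.379, x_land=195.658, impact vy=-12.026
  bounce: vy ← 0.8·12.026 = 9.621
Arc 5: start y=0.000, vy=9.621 → t=1.963, apex=4.722, x_land=224.599, impact vy=-9.621
  bounce: vy ← 0.8·9.621 = 7.697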